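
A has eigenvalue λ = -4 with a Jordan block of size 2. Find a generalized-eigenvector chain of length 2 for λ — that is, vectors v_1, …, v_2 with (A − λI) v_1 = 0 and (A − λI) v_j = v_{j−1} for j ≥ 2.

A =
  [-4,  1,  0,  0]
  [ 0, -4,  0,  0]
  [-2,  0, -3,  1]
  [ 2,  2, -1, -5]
A Jordan chain for λ = -4 of length 2:
v_1 = (0, 0, -2, 2)ᵀ
v_2 = (1, 0, 0, 0)ᵀ

Let N = A − (-4)·I. We want v_2 with N^2 v_2 = 0 but N^1 v_2 ≠ 0; then v_{j-1} := N · v_j for j = 2, …, 2.

Pick v_2 = (1, 0, 0, 0)ᵀ.
Then v_1 = N · v_2 = (0, 0, -2, 2)ᵀ.

Sanity check: (A − (-4)·I) v_1 = (0, 0, 0, 0)ᵀ = 0. ✓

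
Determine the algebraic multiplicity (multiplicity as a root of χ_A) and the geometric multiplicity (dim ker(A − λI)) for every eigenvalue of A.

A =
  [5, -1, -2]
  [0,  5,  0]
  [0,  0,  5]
λ = 5: alg = 3, geom = 2

Step 1 — factor the characteristic polynomial to read off the algebraic multiplicities:
  χ_A(x) = (x - 5)^3

Step 2 — compute geometric multiplicities via the rank-nullity identity g(λ) = n − rank(A − λI):
  rank(A − (5)·I) = 1, so dim ker(A − (5)·I) = n − 1 = 2

Summary:
  λ = 5: algebraic multiplicity = 3, geometric multiplicity = 2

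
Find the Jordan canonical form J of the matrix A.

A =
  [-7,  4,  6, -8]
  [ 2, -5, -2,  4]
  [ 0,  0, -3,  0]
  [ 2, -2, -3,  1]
J_1(-5) ⊕ J_2(-3) ⊕ J_1(-3)

The characteristic polynomial is
  det(x·I − A) = x^4 + 14*x^3 + 72*x^2 + 162*x + 135 = (x + 3)^3*(x + 5)

Eigenvalues and multiplicities (the geometric multiplicity of λ is n − rank(A − λI), which equals the number of Jordan blocks for λ):
  λ = -5: algebraic multiplicity = 1, geometric multiplicity = 1
  λ = -3: algebraic multiplicity = 3, geometric multiplicity = 2

Determining the block sizes for each eigenvalue:
  λ = -5: one block (gm = 1), so the single block has size am = 1 → block sizes [1]
  λ = -3: 2 blocks summing to 3 forces exactly one block of size 2 and the rest size 1 → block sizes [2, 1]

Assembling the blocks gives a Jordan form
J =
  [-5,  0,  0,  0]
  [ 0, -3,  1,  0]
  [ 0,  0, -3,  0]
  [ 0,  0,  0, -3]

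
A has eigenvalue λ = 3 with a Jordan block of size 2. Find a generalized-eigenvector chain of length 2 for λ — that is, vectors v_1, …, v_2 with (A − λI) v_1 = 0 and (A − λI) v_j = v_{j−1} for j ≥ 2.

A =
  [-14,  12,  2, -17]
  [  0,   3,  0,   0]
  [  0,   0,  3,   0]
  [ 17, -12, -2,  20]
A Jordan chain for λ = 3 of length 2:
v_1 = (-17, 0, 0, 17)ᵀ
v_2 = (1, 0, 0, 0)ᵀ

Let N = A − (3)·I. We want v_2 with N^2 v_2 = 0 but N^1 v_2 ≠ 0; then v_{j-1} := N · v_j for j = 2, …, 2.

Pick v_2 = (1, 0, 0, 0)ᵀ.
Then v_1 = N · v_2 = (-17, 0, 0, 17)ᵀ.

Sanity check: (A − (3)·I) v_1 = (0, 0, 0, 0)ᵀ = 0. ✓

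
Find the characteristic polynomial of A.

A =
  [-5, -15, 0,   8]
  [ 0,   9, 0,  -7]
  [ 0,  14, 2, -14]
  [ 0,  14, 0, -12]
x^4 + 6*x^3 - 11*x^2 - 60*x + 100

Expanding det(x·I − A) (e.g. by cofactor expansion or by noting that A is similar to its Jordan form J, which has the same characteristic polynomial as A) gives
  χ_A(x) = x^4 + 6*x^3 - 11*x^2 - 60*x + 100
which factors as (x - 2)^2*(x + 5)^2. The eigenvalues (with algebraic multiplicities) are λ = -5 with multiplicity 2, λ = 2 with multiplicity 2.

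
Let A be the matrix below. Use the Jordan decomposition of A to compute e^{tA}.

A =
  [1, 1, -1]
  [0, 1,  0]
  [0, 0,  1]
e^{tA} =
  [exp(t), t*exp(t), -t*exp(t)]
  [0, exp(t), 0]
  [0, 0, exp(t)]

Strategy: write A = P · J · P⁻¹ where J is a Jordan canonical form, so e^{tA} = P · e^{tJ} · P⁻¹, and e^{tJ} can be computed block-by-block.

A has Jordan form
J =
  [1, 1, 0]
  [0, 1, 0]
  [0, 0, 1]
(up to reordering of blocks).

Per-block formulas:
  For a 2×2 Jordan block J_2(1): exp(t · J_2(1)) = e^(1t)·(I + t·N), where N is the 2×2 nilpotent shift.
  For a 1×1 block at λ = 1: exp(t · [1]) = [e^(1t)].

After assembling e^{tJ} and conjugating by P, we get:

e^{tA} =
  [exp(t), t*exp(t), -t*exp(t)]
  [0, exp(t), 0]
  [0, 0, exp(t)]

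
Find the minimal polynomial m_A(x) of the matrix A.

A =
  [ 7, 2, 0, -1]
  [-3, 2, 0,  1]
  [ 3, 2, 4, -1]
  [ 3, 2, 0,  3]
x^2 - 8*x + 16

The characteristic polynomial is χ_A(x) = (x - 4)^4, so the eigenvalues are known. The minimal polynomial is
  m_A(x) = Π_λ (x − λ)^{k_λ}
where k_λ is the size of the *largest* Jordan block for λ (equivalently, the smallest k with (A − λI)^k v = 0 for every generalised eigenvector v of λ).

  λ = 4: largest Jordan block has size 2, contributing (x − 4)^2

So m_A(x) = (x - 4)^2 = x^2 - 8*x + 16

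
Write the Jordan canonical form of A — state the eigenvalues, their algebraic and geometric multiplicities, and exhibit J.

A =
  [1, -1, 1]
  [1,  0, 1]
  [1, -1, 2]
J_3(1)

The characteristic polynomial is
  det(x·I − A) = x^3 - 3*x^2 + 3*x - 1 = (x - 1)^3

Eigenvalues and multiplicities (the geometric multiplicity of λ is n − rank(A − λI), which equals the number of Jordan blocks for λ):
  λ = 1: algebraic multiplicity = 3, geometric multiplicity = 1

Determining the block sizes for each eigenvalue:
  λ = 1: one block (gm = 1), so the single block has size am = 3 → block sizes [3]

Assembling the blocks gives a Jordan form
J =
  [1, 1, 0]
  [0, 1, 1]
  [0, 0, 1]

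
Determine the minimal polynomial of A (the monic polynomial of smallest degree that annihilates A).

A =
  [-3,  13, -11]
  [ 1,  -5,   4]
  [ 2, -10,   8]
x^3

The characteristic polynomial is χ_A(x) = x^3, so the eigenvalues are known. The minimal polynomial is
  m_A(x) = Π_λ (x − λ)^{k_λ}
where k_λ is the size of the *largest* Jordan block for λ (equivalently, the smallest k with (A − λI)^k v = 0 for every generalised eigenvector v of λ).

  λ = 0: largest Jordan block has size 3, contributing (x − 0)^3

So m_A(x) = x^3 = x^3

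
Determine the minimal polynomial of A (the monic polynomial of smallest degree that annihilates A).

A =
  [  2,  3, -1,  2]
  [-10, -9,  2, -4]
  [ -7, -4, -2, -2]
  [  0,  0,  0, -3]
x^3 + 9*x^2 + 27*x + 27

The characteristic polynomial is χ_A(x) = (x + 3)^4, so the eigenvalues are known. The minimal polynomial is
  m_A(x) = Π_λ (x − λ)^{k_λ}
where k_λ is the size of the *largest* Jordan block for λ (equivalently, the smallest k with (A − λI)^k v = 0 for every generalised eigenvector v of λ).

  λ = -3: largest Jordan block has size 3, contributing (x + 3)^3

So m_A(x) = (x + 3)^3 = x^3 + 9*x^2 + 27*x + 27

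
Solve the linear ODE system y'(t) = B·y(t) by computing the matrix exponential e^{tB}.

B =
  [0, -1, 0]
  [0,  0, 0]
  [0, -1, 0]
e^{tB} =
  [1, -t, 0]
  [0, 1, 0]
  [0, -t, 1]

Strategy: write B = P · J · P⁻¹ where J is a Jordan canonical form, so e^{tB} = P · e^{tJ} · P⁻¹, and e^{tJ} can be computed block-by-block.

B has Jordan form
J =
  [0, 1, 0]
  [0, 0, 0]
  [0, 0, 0]
(up to reordering of blocks).

Per-block formulas:
  For a 1×1 block at λ = 0: exp(t · [0]) = [e^(0t)].
  For a 2×2 Jordan block J_2(0): exp(t · J_2(0)) = e^(0t)·(I + t·N), where N is the 2×2 nilpotent shift.

After assembling e^{tJ} and conjugating by P, we get:

e^{tB} =
  [1, -t, 0]
  [0, 1, 0]
  [0, -t, 1]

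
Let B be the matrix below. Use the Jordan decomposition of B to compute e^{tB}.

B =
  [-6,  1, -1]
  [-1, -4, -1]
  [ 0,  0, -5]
e^{tB} =
  [-t*exp(-5*t) + exp(-5*t), t*exp(-5*t), -t*exp(-5*t)]
  [-t*exp(-5*t), t*exp(-5*t) + exp(-5*t), -t*exp(-5*t)]
  [0, 0, exp(-5*t)]

Strategy: write B = P · J · P⁻¹ where J is a Jordan canonical form, so e^{tB} = P · e^{tJ} · P⁻¹, and e^{tJ} can be computed block-by-block.

B has Jordan form
J =
  [-5,  1,  0]
  [ 0, -5,  0]
  [ 0,  0, -5]
(up to reordering of blocks).

Per-block formulas:
  For a 2×2 Jordan block J_2(-5): exp(t · J_2(-5)) = e^(-5t)·(I + t·N), where N is the 2×2 nilpotent shift.
  For a 1×1 block at λ = -5: exp(t · [-5]) = [e^(-5t)].

After assembling e^{tJ} and conjugating by P, we get:

e^{tB} =
  [-t*exp(-5*t) + exp(-5*t), t*exp(-5*t), -t*exp(-5*t)]
  [-t*exp(-5*t), t*exp(-5*t) + exp(-5*t), -t*exp(-5*t)]
  [0, 0, exp(-5*t)]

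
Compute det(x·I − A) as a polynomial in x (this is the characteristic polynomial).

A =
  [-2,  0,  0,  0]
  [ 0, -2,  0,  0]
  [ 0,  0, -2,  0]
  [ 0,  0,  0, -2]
x^4 + 8*x^3 + 24*x^2 + 32*x + 16

Expanding det(x·I − A) (e.g. by cofactor expansion or by noting that A is similar to its Jordan form J, which has the same characteristic polynomial as A) gives
  χ_A(x) = x^4 + 8*x^3 + 24*x^2 + 32*x + 16
which factors as (x + 2)^4. The eigenvalues (with algebraic multiplicities) are λ = -2 with multiplicity 4.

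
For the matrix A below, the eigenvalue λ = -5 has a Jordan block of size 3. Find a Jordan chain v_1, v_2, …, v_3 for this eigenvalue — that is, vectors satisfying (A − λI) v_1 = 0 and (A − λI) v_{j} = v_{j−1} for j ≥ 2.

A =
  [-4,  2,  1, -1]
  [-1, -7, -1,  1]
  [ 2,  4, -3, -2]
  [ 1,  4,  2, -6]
A Jordan chain for λ = -5 of length 3:
v_1 = (-2, 2, -4, -2)ᵀ
v_2 = (2, -2, 4, 4)ᵀ
v_3 = (0, 1, 0, 0)ᵀ

Let N = A − (-5)·I. We want v_3 with N^3 v_3 = 0 but N^2 v_3 ≠ 0; then v_{j-1} := N · v_j for j = 3, …, 2.

Pick v_3 = (0, 1, 0, 0)ᵀ.
Then v_2 = N · v_3 = (2, -2, 4, 4)ᵀ.
Then v_1 = N · v_2 = (-2, 2, -4, -2)ᵀ.

Sanity check: (A − (-5)·I) v_1 = (0, 0, 0, 0)ᵀ = 0. ✓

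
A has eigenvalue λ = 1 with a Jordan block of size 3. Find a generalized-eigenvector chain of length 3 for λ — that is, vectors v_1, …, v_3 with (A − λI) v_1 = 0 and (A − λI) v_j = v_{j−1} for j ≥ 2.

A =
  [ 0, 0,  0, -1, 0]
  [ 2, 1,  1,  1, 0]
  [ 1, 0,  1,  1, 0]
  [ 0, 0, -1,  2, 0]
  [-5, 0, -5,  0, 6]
A Jordan chain for λ = 1 of length 3:
v_1 = (1, -1, -1, -1, 0)ᵀ
v_2 = (-1, 2, 1, 0, 0)ᵀ
v_3 = (1, 0, 0, 0, 1)ᵀ

Let N = A − (1)·I. We want v_3 with N^3 v_3 = 0 but N^2 v_3 ≠ 0; then v_{j-1} := N · v_j for j = 3, …, 2.

Pick v_3 = (1, 0, 0, 0, 1)ᵀ.
Then v_2 = N · v_3 = (-1, 2, 1, 0, 0)ᵀ.
Then v_1 = N · v_2 = (1, -1, -1, -1, 0)ᵀ.

Sanity check: (A − (1)·I) v_1 = (0, 0, 0, 0, 0)ᵀ = 0. ✓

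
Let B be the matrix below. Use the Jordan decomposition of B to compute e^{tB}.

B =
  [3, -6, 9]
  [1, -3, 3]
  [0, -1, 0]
e^{tB} =
  [3*t^2/2 + 3*t + 1, -9*t^2/2 - 6*t, 9*t^2/2 + 9*t]
  [t, 1 - 3*t, 3*t]
  [-t^2/2, 3*t^2/2 - t, 1 - 3*t^2/2]

Strategy: write B = P · J · P⁻¹ where J is a Jordan canonical form, so e^{tB} = P · e^{tJ} · P⁻¹, and e^{tJ} can be computed block-by-block.

B has Jordan form
J =
  [0, 1, 0]
  [0, 0, 1]
  [0, 0, 0]
(up to reordering of blocks).

Per-block formulas:
  For a 3×3 Jordan block J_3(0): exp(t · J_3(0)) = e^(0t)·(I + t·N + (t^2/2)·N^2), where N is the 3×3 nilpotent shift.

After assembling e^{tJ} and conjugating by P, we get:

e^{tB} =
  [3*t^2/2 + 3*t + 1, -9*t^2/2 - 6*t, 9*t^2/2 + 9*t]
  [t, 1 - 3*t, 3*t]
  [-t^2/2, 3*t^2/2 - t, 1 - 3*t^2/2]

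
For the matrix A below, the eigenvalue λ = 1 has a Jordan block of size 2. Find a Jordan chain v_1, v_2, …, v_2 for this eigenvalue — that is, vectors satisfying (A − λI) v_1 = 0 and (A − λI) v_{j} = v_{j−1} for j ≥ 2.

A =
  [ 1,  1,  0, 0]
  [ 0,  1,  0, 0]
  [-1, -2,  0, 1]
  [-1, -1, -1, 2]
A Jordan chain for λ = 1 of length 2:
v_1 = (0, 0, -1, -1)ᵀ
v_2 = (1, 0, 0, 0)ᵀ

Let N = A − (1)·I. We want v_2 with N^2 v_2 = 0 but N^1 v_2 ≠ 0; then v_{j-1} := N · v_j for j = 2, …, 2.

Pick v_2 = (1, 0, 0, 0)ᵀ.
Then v_1 = N · v_2 = (0, 0, -1, -1)ᵀ.

Sanity check: (A − (1)·I) v_1 = (0, 0, 0, 0)ᵀ = 0. ✓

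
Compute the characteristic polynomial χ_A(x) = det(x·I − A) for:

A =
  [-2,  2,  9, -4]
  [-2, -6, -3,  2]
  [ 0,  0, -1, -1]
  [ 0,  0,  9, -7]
x^4 + 16*x^3 + 96*x^2 + 256*x + 256

Expanding det(x·I − A) (e.g. by cofactor expansion or by noting that A is similar to its Jordan form J, which has the same characteristic polynomial as A) gives
  χ_A(x) = x^4 + 16*x^3 + 96*x^2 + 256*x + 256
which factors as (x + 4)^4. The eigenvalues (with algebraic multiplicities) are λ = -4 with multiplicity 4.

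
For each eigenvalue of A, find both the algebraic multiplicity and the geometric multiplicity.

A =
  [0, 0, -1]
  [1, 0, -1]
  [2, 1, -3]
λ = -1: alg = 3, geom = 1

Step 1 — factor the characteristic polynomial to read off the algebraic multiplicities:
  χ_A(x) = (x + 1)^3

Step 2 — compute geometric multiplicities via the rank-nullity identity g(λ) = n − rank(A − λI):
  rank(A − (-1)·I) = 2, so dim ker(A − (-1)·I) = n − 2 = 1

Summary:
  λ = -1: algebraic multiplicity = 3, geometric multiplicity = 1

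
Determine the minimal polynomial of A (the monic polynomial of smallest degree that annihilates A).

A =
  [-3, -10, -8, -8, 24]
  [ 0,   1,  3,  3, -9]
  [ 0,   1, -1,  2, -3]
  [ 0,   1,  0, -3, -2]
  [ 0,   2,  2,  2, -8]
x^4 + 11*x^3 + 45*x^2 + 81*x + 54

The characteristic polynomial is χ_A(x) = (x + 2)*(x + 3)^4, so the eigenvalues are known. The minimal polynomial is
  m_A(x) = Π_λ (x − λ)^{k_λ}
where k_λ is the size of the *largest* Jordan block for λ (equivalently, the smallest k with (A − λI)^k v = 0 for every generalised eigenvector v of λ).

  λ = -3: largest Jordan block has size 3, contributing (x + 3)^3
  λ = -2: largest Jordan block has size 1, contributing (x + 2)

So m_A(x) = (x + 2)*(x + 3)^3 = x^4 + 11*x^3 + 45*x^2 + 81*x + 54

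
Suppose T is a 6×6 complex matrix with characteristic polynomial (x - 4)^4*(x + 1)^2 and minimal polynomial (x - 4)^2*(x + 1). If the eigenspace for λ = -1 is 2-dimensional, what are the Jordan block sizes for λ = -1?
Block sizes for λ = -1: [1, 1]

Step 1 — from the characteristic polynomial, algebraic multiplicity of λ = -1 is 2. From dim ker(T − (-1)·I) = 2, there are exactly 2 Jordan blocks for λ = -1.
Step 2 — from the minimal polynomial, the factor (x + 1) tells us the largest block for λ = -1 has size 1.
Step 3 — with total size 2, 2 blocks, and largest block 1, the block sizes (in nonincreasing order) are [1, 1].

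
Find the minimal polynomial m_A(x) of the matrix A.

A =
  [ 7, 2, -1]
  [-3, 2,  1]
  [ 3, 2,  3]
x^2 - 8*x + 16

The characteristic polynomial is χ_A(x) = (x - 4)^3, so the eigenvalues are known. The minimal polynomial is
  m_A(x) = Π_λ (x − λ)^{k_λ}
where k_λ is the size of the *largest* Jordan block for λ (equivalently, the smallest k with (A − λI)^k v = 0 for every generalised eigenvector v of λ).

  λ = 4: largest Jordan block has size 2, contributing (x − 4)^2

So m_A(x) = (x - 4)^2 = x^2 - 8*x + 16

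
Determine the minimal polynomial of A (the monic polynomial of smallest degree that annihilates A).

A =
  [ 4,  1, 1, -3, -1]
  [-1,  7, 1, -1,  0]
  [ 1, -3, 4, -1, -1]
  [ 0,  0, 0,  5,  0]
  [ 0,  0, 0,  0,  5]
x^3 - 15*x^2 + 75*x - 125

The characteristic polynomial is χ_A(x) = (x - 5)^5, so the eigenvalues are known. The minimal polynomial is
  m_A(x) = Π_λ (x − λ)^{k_λ}
where k_λ is the size of the *largest* Jordan block for λ (equivalently, the smallest k with (A − λI)^k v = 0 for every generalised eigenvector v of λ).

  λ = 5: largest Jordan block has size 3, contributing (x − 5)^3

So m_A(x) = (x - 5)^3 = x^3 - 15*x^2 + 75*x - 125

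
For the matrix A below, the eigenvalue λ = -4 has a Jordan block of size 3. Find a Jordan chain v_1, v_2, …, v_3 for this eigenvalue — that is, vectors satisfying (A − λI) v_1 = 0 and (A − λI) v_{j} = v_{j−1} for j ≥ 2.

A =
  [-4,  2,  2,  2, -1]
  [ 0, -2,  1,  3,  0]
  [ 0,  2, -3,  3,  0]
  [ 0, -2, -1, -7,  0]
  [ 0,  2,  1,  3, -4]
A Jordan chain for λ = -4 of length 3:
v_1 = (2, 0, 0, 0, 0)ᵀ
v_2 = (2, 2, 2, -2, 2)ᵀ
v_3 = (0, 1, 0, 0, 0)ᵀ

Let N = A − (-4)·I. We want v_3 with N^3 v_3 = 0 but N^2 v_3 ≠ 0; then v_{j-1} := N · v_j for j = 3, …, 2.

Pick v_3 = (0, 1, 0, 0, 0)ᵀ.
Then v_2 = N · v_3 = (2, 2, 2, -2, 2)ᵀ.
Then v_1 = N · v_2 = (2, 0, 0, 0, 0)ᵀ.

Sanity check: (A − (-4)·I) v_1 = (0, 0, 0, 0, 0)ᵀ = 0. ✓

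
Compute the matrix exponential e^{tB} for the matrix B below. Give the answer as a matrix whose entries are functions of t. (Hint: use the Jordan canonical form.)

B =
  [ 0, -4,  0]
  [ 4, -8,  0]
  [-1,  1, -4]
e^{tB} =
  [4*t*exp(-4*t) + exp(-4*t), -4*t*exp(-4*t), 0]
  [4*t*exp(-4*t), -4*t*exp(-4*t) + exp(-4*t), 0]
  [-t*exp(-4*t), t*exp(-4*t), exp(-4*t)]

Strategy: write B = P · J · P⁻¹ where J is a Jordan canonical form, so e^{tB} = P · e^{tJ} · P⁻¹, and e^{tJ} can be computed block-by-block.

B has Jordan form
J =
  [-4,  1,  0]
  [ 0, -4,  0]
  [ 0,  0, -4]
(up to reordering of blocks).

Per-block formulas:
  For a 1×1 block at λ = -4: exp(t · [-4]) = [e^(-4t)].
  For a 2×2 Jordan block J_2(-4): exp(t · J_2(-4)) = e^(-4t)·(I + t·N), where N is the 2×2 nilpotent shift.

After assembling e^{tJ} and conjugating by P, we get:

e^{tB} =
  [4*t*exp(-4*t) + exp(-4*t), -4*t*exp(-4*t), 0]
  [4*t*exp(-4*t), -4*t*exp(-4*t) + exp(-4*t), 0]
  [-t*exp(-4*t), t*exp(-4*t), exp(-4*t)]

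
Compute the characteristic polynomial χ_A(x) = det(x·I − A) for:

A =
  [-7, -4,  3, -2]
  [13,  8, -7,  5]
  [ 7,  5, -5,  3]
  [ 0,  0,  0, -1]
x^4 + 5*x^3 + 9*x^2 + 7*x + 2

Expanding det(x·I − A) (e.g. by cofactor expansion or by noting that A is similar to its Jordan form J, which has the same characteristic polynomial as A) gives
  χ_A(x) = x^4 + 5*x^3 + 9*x^2 + 7*x + 2
which factors as (x + 1)^3*(x + 2). The eigenvalues (with algebraic multiplicities) are λ = -2 with multiplicity 1, λ = -1 with multiplicity 3.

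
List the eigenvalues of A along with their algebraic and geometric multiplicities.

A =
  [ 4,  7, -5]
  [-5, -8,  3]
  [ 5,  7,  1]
λ = -1: alg = 3, geom = 1

Step 1 — factor the characteristic polynomial to read off the algebraic multiplicities:
  χ_A(x) = (x + 1)^3

Step 2 — compute geometric multiplicities via the rank-nullity identity g(λ) = n − rank(A − λI):
  rank(A − (-1)·I) = 2, so dim ker(A − (-1)·I) = n − 2 = 1

Summary:
  λ = -1: algebraic multiplicity = 3, geometric multiplicity = 1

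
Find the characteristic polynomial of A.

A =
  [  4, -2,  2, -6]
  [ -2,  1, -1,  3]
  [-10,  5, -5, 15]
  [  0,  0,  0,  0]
x^4

Expanding det(x·I − A) (e.g. by cofactor expansion or by noting that A is similar to its Jordan form J, which has the same characteristic polynomial as A) gives
  χ_A(x) = x^4
which factors as x^4. The eigenvalues (with algebraic multiplicities) are λ = 0 with multiplicity 4.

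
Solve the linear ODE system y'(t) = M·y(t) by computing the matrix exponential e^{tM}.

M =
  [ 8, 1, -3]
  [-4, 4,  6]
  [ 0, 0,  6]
e^{tM} =
  [2*t*exp(6*t) + exp(6*t), t*exp(6*t), -3*t*exp(6*t)]
  [-4*t*exp(6*t), -2*t*exp(6*t) + exp(6*t), 6*t*exp(6*t)]
  [0, 0, exp(6*t)]

Strategy: write M = P · J · P⁻¹ where J is a Jordan canonical form, so e^{tM} = P · e^{tJ} · P⁻¹, and e^{tJ} can be computed block-by-block.

M has Jordan form
J =
  [6, 1, 0]
  [0, 6, 0]
  [0, 0, 6]
(up to reordering of blocks).

Per-block formulas:
  For a 1×1 block at λ = 6: exp(t · [6]) = [e^(6t)].
  For a 2×2 Jordan block J_2(6): exp(t · J_2(6)) = e^(6t)·(I + t·N), where N is the 2×2 nilpotent shift.

After assembling e^{tJ} and conjugating by P, we get:

e^{tM} =
  [2*t*exp(6*t) + exp(6*t), t*exp(6*t), -3*t*exp(6*t)]
  [-4*t*exp(6*t), -2*t*exp(6*t) + exp(6*t), 6*t*exp(6*t)]
  [0, 0, exp(6*t)]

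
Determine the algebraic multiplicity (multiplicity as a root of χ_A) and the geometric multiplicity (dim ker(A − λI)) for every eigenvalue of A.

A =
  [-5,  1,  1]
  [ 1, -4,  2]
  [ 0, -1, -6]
λ = -5: alg = 3, geom = 1

Step 1 — factor the characteristic polynomial to read off the algebraic multiplicities:
  χ_A(x) = (x + 5)^3

Step 2 — compute geometric multiplicities via the rank-nullity identity g(λ) = n − rank(A − λI):
  rank(A − (-5)·I) = 2, so dim ker(A − (-5)·I) = n − 2 = 1

Summary:
  λ = -5: algebraic multiplicity = 3, geometric multiplicity = 1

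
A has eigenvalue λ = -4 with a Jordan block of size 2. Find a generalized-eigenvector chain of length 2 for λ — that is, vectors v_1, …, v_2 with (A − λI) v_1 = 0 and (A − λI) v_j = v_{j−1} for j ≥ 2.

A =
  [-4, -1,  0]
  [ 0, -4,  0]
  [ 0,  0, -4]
A Jordan chain for λ = -4 of length 2:
v_1 = (-1, 0, 0)ᵀ
v_2 = (0, 1, 0)ᵀ

Let N = A − (-4)·I. We want v_2 with N^2 v_2 = 0 but N^1 v_2 ≠ 0; then v_{j-1} := N · v_j for j = 2, …, 2.

Pick v_2 = (0, 1, 0)ᵀ.
Then v_1 = N · v_2 = (-1, 0, 0)ᵀ.

Sanity check: (A − (-4)·I) v_1 = (0, 0, 0)ᵀ = 0. ✓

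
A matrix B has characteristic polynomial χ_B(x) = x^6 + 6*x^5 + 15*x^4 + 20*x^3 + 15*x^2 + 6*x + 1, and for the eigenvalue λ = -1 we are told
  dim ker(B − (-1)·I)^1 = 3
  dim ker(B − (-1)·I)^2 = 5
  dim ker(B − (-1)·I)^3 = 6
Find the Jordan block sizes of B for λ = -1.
Block sizes for λ = -1: [3, 2, 1]

From the dimensions of kernels of powers, the number of Jordan blocks of size at least j is d_j − d_{j−1} where d_j = dim ker(N^j) (with d_0 = 0). Computing the differences gives [3, 2, 1].
The number of blocks of size exactly k is (#blocks of size ≥ k) − (#blocks of size ≥ k + 1), so the partition is: 1 block(s) of size 1, 1 block(s) of size 2, 1 block(s) of size 3.
In nonincreasing order the block sizes are [3, 2, 1].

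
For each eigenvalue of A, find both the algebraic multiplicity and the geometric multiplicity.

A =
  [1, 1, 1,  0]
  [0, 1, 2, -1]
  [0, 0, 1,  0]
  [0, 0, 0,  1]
λ = 1: alg = 4, geom = 2

Step 1 — factor the characteristic polynomial to read off the algebraic multiplicities:
  χ_A(x) = (x - 1)^4

Step 2 — compute geometric multiplicities via the rank-nullity identity g(λ) = n − rank(A − λI):
  rank(A − (1)·I) = 2, so dim ker(A − (1)·I) = n − 2 = 2

Summary:
  λ = 1: algebraic multiplicity = 4, geometric multiplicity = 2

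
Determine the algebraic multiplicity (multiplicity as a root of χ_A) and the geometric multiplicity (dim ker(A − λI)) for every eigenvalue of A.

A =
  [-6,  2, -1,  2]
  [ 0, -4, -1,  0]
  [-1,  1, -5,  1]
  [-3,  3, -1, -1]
λ = -4: alg = 4, geom = 2

Step 1 — factor the characteristic polynomial to read off the algebraic multiplicities:
  χ_A(x) = (x + 4)^4

Step 2 — compute geometric multiplicities via the rank-nullity identity g(λ) = n − rank(A − λI):
  rank(A − (-4)·I) = 2, so dim ker(A − (-4)·I) = n − 2 = 2

Summary:
  λ = -4: algebraic multiplicity = 4, geometric multiplicity = 2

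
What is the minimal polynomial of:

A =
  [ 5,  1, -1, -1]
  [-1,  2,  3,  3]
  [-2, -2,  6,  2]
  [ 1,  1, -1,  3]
x^3 - 12*x^2 + 48*x - 64

The characteristic polynomial is χ_A(x) = (x - 4)^4, so the eigenvalues are known. The minimal polynomial is
  m_A(x) = Π_λ (x − λ)^{k_λ}
where k_λ is the size of the *largest* Jordan block for λ (equivalently, the smallest k with (A − λI)^k v = 0 for every generalised eigenvector v of λ).

  λ = 4: largest Jordan block has size 3, contributing (x − 4)^3

So m_A(x) = (x - 4)^3 = x^3 - 12*x^2 + 48*x - 64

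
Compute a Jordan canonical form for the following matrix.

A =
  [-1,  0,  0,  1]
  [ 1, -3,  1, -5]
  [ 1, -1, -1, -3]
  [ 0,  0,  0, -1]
J_2(-2) ⊕ J_2(-1)

The characteristic polynomial is
  det(x·I − A) = x^4 + 6*x^3 + 13*x^2 + 12*x + 4 = (x + 1)^2*(x + 2)^2

Eigenvalues and multiplicities (the geometric multiplicity of λ is n − rank(A − λI), which equals the number of Jordan blocks for λ):
  λ = -2: algebraic multiplicity = 2, geometric multiplicity = 1
  λ = -1: algebraic multiplicity = 2, geometric multiplicity = 1

Determining the block sizes for each eigenvalue:
  λ = -2: one block (gm = 1), so the single block has size am = 2 → block sizes [2]
  λ = -1: one block (gm = 1), so the single block has size am = 2 → block sizes [2]

Assembling the blocks gives a Jordan form
J =
  [-2,  1,  0,  0]
  [ 0, -2,  0,  0]
  [ 0,  0, -1,  1]
  [ 0,  0,  0, -1]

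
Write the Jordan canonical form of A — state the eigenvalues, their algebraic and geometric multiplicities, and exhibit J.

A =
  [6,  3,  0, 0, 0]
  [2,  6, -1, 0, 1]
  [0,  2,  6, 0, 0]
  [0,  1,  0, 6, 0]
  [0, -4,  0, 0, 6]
J_3(6) ⊕ J_1(6) ⊕ J_1(6)

The characteristic polynomial is
  det(x·I − A) = x^5 - 30*x^4 + 360*x^3 - 2160*x^2 + 6480*x - 7776 = (x - 6)^5

Eigenvalues and multiplicities (the geometric multiplicity of λ is n − rank(A − λI), which equals the number of Jordan blocks for λ):
  λ = 6: algebraic multiplicity = 5, geometric multiplicity = 3

Determining the block sizes for each eigenvalue:
  λ = 6: with am = 5 and gm = 3, the partition is not yet determined (e.g. several partitions of 5 into 3 parts exist). Let N = A − (6)·I. Computing rank(N^1) = 2, rank(N^2) = 1, rank(N^3) = 0; the number of blocks of size ≥ j is rank(N^{j−1}) − rank(N^j), giving [3, 1, 1]. So we have 1 block(s) of size 3, 2 block(s) of size 1 → block sizes [3, 1, 1]

Assembling the blocks gives a Jordan form
J =
  [6, 1, 0, 0, 0]
  [0, 6, 1, 0, 0]
  [0, 0, 6, 0, 0]
  [0, 0, 0, 6, 0]
  [0, 0, 0, 0, 6]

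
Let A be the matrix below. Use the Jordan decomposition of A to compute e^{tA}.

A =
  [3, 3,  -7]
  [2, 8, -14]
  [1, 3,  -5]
e^{tA} =
  [t*exp(2*t) + exp(2*t), 3*t*exp(2*t), -7*t*exp(2*t)]
  [2*t*exp(2*t), 6*t*exp(2*t) + exp(2*t), -14*t*exp(2*t)]
  [t*exp(2*t), 3*t*exp(2*t), -7*t*exp(2*t) + exp(2*t)]

Strategy: write A = P · J · P⁻¹ where J is a Jordan canonical form, so e^{tA} = P · e^{tJ} · P⁻¹, and e^{tJ} can be computed block-by-block.

A has Jordan form
J =
  [2, 1, 0]
  [0, 2, 0]
  [0, 0, 2]
(up to reordering of blocks).

Per-block formulas:
  For a 2×2 Jordan block J_2(2): exp(t · J_2(2)) = e^(2t)·(I + t·N), where N is the 2×2 nilpotent shift.
  For a 1×1 block at λ = 2: exp(t · [2]) = [e^(2t)].

After assembling e^{tJ} and conjugating by P, we get:

e^{tA} =
  [t*exp(2*t) + exp(2*t), 3*t*exp(2*t), -7*t*exp(2*t)]
  [2*t*exp(2*t), 6*t*exp(2*t) + exp(2*t), -14*t*exp(2*t)]
  [t*exp(2*t), 3*t*exp(2*t), -7*t*exp(2*t) + exp(2*t)]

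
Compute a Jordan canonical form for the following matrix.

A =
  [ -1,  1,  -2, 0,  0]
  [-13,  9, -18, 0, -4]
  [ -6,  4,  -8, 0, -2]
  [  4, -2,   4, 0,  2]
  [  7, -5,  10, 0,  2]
J_2(0) ⊕ J_1(0) ⊕ J_1(0) ⊕ J_1(2)

The characteristic polynomial is
  det(x·I − A) = x^5 - 2*x^4 = x^4*(x - 2)

Eigenvalues and multiplicities (the geometric multiplicity of λ is n − rank(A − λI), which equals the number of Jordan blocks for λ):
  λ = 0: algebraic multiplicity = 4, geometric multiplicity = 3
  λ = 2: algebraic multiplicity = 1, geometric multiplicity = 1

Determining the block sizes for each eigenvalue:
  λ = 0: 3 blocks summing to 4 forces exactly one block of size 2 and the rest size 1 → block sizes [2, 1, 1]
  λ = 2: one block (gm = 1), so the single block has size am = 1 → block sizes [1]

Assembling the blocks gives a Jordan form
J =
  [0, 1, 0, 0, 0]
  [0, 0, 0, 0, 0]
  [0, 0, 0, 0, 0]
  [0, 0, 0, 0, 0]
  [0, 0, 0, 0, 2]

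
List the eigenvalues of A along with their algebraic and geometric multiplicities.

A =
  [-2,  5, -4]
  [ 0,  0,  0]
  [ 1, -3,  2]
λ = 0: alg = 3, geom = 1

Step 1 — factor the characteristic polynomial to read off the algebraic multiplicities:
  χ_A(x) = x^3

Step 2 — compute geometric multiplicities via the rank-nullity identity g(λ) = n − rank(A − λI):
  rank(A − (0)·I) = 2, so dim ker(A − (0)·I) = n − 2 = 1

Summary:
  λ = 0: algebraic multiplicity = 3, geometric multiplicity = 1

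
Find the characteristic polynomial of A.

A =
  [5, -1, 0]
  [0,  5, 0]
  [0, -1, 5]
x^3 - 15*x^2 + 75*x - 125

Expanding det(x·I − A) (e.g. by cofactor expansion or by noting that A is similar to its Jordan form J, which has the same characteristic polynomial as A) gives
  χ_A(x) = x^3 - 15*x^2 + 75*x - 125
which factors as (x - 5)^3. The eigenvalues (with algebraic multiplicities) are λ = 5 with multiplicity 3.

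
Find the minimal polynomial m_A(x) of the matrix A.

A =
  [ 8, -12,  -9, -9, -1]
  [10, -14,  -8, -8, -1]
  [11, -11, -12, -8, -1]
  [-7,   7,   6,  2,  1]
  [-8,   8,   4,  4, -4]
x^3 + 12*x^2 + 48*x + 64

The characteristic polynomial is χ_A(x) = (x + 4)^5, so the eigenvalues are known. The minimal polynomial is
  m_A(x) = Π_λ (x − λ)^{k_λ}
where k_λ is the size of the *largest* Jordan block for λ (equivalently, the smallest k with (A − λI)^k v = 0 for every generalised eigenvector v of λ).

  λ = -4: largest Jordan block has size 3, contributing (x + 4)^3

So m_A(x) = (x + 4)^3 = x^3 + 12*x^2 + 48*x + 64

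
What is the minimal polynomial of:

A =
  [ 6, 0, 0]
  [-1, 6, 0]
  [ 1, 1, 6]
x^3 - 18*x^2 + 108*x - 216

The characteristic polynomial is χ_A(x) = (x - 6)^3, so the eigenvalues are known. The minimal polynomial is
  m_A(x) = Π_λ (x − λ)^{k_λ}
where k_λ is the size of the *largest* Jordan block for λ (equivalently, the smallest k with (A − λI)^k v = 0 for every generalised eigenvector v of λ).

  λ = 6: largest Jordan block has size 3, contributing (x − 6)^3

So m_A(x) = (x - 6)^3 = x^3 - 18*x^2 + 108*x - 216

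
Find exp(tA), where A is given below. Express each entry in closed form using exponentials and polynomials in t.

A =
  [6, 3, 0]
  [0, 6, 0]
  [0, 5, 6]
e^{tA} =
  [exp(6*t), 3*t*exp(6*t), 0]
  [0, exp(6*t), 0]
  [0, 5*t*exp(6*t), exp(6*t)]

Strategy: write A = P · J · P⁻¹ where J is a Jordan canonical form, so e^{tA} = P · e^{tJ} · P⁻¹, and e^{tJ} can be computed block-by-block.

A has Jordan form
J =
  [6, 1, 0]
  [0, 6, 0]
  [0, 0, 6]
(up to reordering of blocks).

Per-block formulas:
  For a 1×1 block at λ = 6: exp(t · [6]) = [e^(6t)].
  For a 2×2 Jordan block J_2(6): exp(t · J_2(6)) = e^(6t)·(I + t·N), where N is the 2×2 nilpotent shift.

After assembling e^{tJ} and conjugating by P, we get:

e^{tA} =
  [exp(6*t), 3*t*exp(6*t), 0]
  [0, exp(6*t), 0]
  [0, 5*t*exp(6*t), exp(6*t)]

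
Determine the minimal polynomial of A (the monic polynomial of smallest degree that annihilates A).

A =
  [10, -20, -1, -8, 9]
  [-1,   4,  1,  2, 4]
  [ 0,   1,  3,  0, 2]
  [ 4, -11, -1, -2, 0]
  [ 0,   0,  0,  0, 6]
x^4 - 15*x^3 + 81*x^2 - 189*x + 162

The characteristic polynomial is χ_A(x) = (x - 6)^2*(x - 3)^3, so the eigenvalues are known. The minimal polynomial is
  m_A(x) = Π_λ (x − λ)^{k_λ}
where k_λ is the size of the *largest* Jordan block for λ (equivalently, the smallest k with (A − λI)^k v = 0 for every generalised eigenvector v of λ).

  λ = 3: largest Jordan block has size 3, contributing (x − 3)^3
  λ = 6: largest Jordan block has size 1, contributing (x − 6)

So m_A(x) = (x - 6)*(x - 3)^3 = x^4 - 15*x^3 + 81*x^2 - 189*x + 162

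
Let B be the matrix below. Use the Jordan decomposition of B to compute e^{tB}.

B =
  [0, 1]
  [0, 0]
e^{tB} =
  [1, t]
  [0, 1]

Strategy: write B = P · J · P⁻¹ where J is a Jordan canonical form, so e^{tB} = P · e^{tJ} · P⁻¹, and e^{tJ} can be computed block-by-block.

B has Jordan form
J =
  [0, 1]
  [0, 0]
(up to reordering of blocks).

Per-block formulas:
  For a 2×2 Jordan block J_2(0): exp(t · J_2(0)) = e^(0t)·(I + t·N), where N is the 2×2 nilpotent shift.

After assembling e^{tJ} and conjugating by P, we get:

e^{tB} =
  [1, t]
  [0, 1]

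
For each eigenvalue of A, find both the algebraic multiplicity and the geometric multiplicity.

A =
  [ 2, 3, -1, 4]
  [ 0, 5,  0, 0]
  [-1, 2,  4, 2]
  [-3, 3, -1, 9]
λ = 5: alg = 4, geom = 2

Step 1 — factor the characteristic polynomial to read off the algebraic multiplicities:
  χ_A(x) = (x - 5)^4

Step 2 — compute geometric multiplicities via the rank-nullity identity g(λ) = n − rank(A − λI):
  rank(A − (5)·I) = 2, so dim ker(A − (5)·I) = n − 2 = 2

Summary:
  λ = 5: algebraic multiplicity = 4, geometric multiplicity = 2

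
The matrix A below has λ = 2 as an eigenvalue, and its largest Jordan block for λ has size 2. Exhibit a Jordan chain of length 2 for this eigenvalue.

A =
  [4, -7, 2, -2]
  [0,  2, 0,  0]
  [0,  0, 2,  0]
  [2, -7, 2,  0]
A Jordan chain for λ = 2 of length 2:
v_1 = (2, 0, 0, 2)ᵀ
v_2 = (1, 0, 0, 0)ᵀ

Let N = A − (2)·I. We want v_2 with N^2 v_2 = 0 but N^1 v_2 ≠ 0; then v_{j-1} := N · v_j for j = 2, …, 2.

Pick v_2 = (1, 0, 0, 0)ᵀ.
Then v_1 = N · v_2 = (2, 0, 0, 2)ᵀ.

Sanity check: (A − (2)·I) v_1 = (0, 0, 0, 0)ᵀ = 0. ✓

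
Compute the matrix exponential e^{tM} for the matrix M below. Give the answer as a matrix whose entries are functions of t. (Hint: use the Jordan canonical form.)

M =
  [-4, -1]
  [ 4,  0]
e^{tM} =
  [-2*t*exp(-2*t) + exp(-2*t), -t*exp(-2*t)]
  [4*t*exp(-2*t), 2*t*exp(-2*t) + exp(-2*t)]

Strategy: write M = P · J · P⁻¹ where J is a Jordan canonical form, so e^{tM} = P · e^{tJ} · P⁻¹, and e^{tJ} can be computed block-by-block.

M has Jordan form
J =
  [-2,  1]
  [ 0, -2]
(up to reordering of blocks).

Per-block formulas:
  For a 2×2 Jordan block J_2(-2): exp(t · J_2(-2)) = e^(-2t)·(I + t·N), where N is the 2×2 nilpotent shift.

After assembling e^{tJ} and conjugating by P, we get:

e^{tM} =
  [-2*t*exp(-2*t) + exp(-2*t), -t*exp(-2*t)]
  [4*t*exp(-2*t), 2*t*exp(-2*t) + exp(-2*t)]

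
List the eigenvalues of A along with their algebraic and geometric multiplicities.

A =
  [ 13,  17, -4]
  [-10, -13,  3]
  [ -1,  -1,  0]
λ = 0: alg = 3, geom = 1

Step 1 — factor the characteristic polynomial to read off the algebraic multiplicities:
  χ_A(x) = x^3

Step 2 — compute geometric multiplicities via the rank-nullity identity g(λ) = n − rank(A − λI):
  rank(A − (0)·I) = 2, so dim ker(A − (0)·I) = n − 2 = 1

Summary:
  λ = 0: algebraic multiplicity = 3, geometric multiplicity = 1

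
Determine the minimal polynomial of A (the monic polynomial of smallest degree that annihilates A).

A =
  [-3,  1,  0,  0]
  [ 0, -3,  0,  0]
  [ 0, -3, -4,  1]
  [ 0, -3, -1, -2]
x^2 + 6*x + 9

The characteristic polynomial is χ_A(x) = (x + 3)^4, so the eigenvalues are known. The minimal polynomial is
  m_A(x) = Π_λ (x − λ)^{k_λ}
where k_λ is the size of the *largest* Jordan block for λ (equivalently, the smallest k with (A − λI)^k v = 0 for every generalised eigenvector v of λ).

  λ = -3: largest Jordan block has size 2, contributing (x + 3)^2

So m_A(x) = (x + 3)^2 = x^2 + 6*x + 9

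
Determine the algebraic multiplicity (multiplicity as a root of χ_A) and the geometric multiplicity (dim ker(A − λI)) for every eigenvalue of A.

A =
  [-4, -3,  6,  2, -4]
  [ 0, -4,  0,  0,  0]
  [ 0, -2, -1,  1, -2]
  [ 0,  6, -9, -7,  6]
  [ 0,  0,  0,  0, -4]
λ = -4: alg = 5, geom = 3

Step 1 — factor the characteristic polynomial to read off the algebraic multiplicities:
  χ_A(x) = (x + 4)^5

Step 2 — compute geometric multiplicities via the rank-nullity identity g(λ) = n − rank(A − λI):
  rank(A − (-4)·I) = 2, so dim ker(A − (-4)·I) = n − 2 = 3

Summary:
  λ = -4: algebraic multiplicity = 5, geometric multiplicity = 3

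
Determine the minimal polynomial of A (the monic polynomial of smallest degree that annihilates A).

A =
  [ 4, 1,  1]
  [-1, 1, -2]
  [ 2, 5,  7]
x^3 - 12*x^2 + 48*x - 64

The characteristic polynomial is χ_A(x) = (x - 4)^3, so the eigenvalues are known. The minimal polynomial is
  m_A(x) = Π_λ (x − λ)^{k_λ}
where k_λ is the size of the *largest* Jordan block for λ (equivalently, the smallest k with (A − λI)^k v = 0 for every generalised eigenvector v of λ).

  λ = 4: largest Jordan block has size 3, contributing (x − 4)^3

So m_A(x) = (x - 4)^3 = x^3 - 12*x^2 + 48*x - 64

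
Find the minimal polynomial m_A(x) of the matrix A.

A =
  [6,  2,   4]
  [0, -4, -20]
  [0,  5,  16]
x^2 - 12*x + 36

The characteristic polynomial is χ_A(x) = (x - 6)^3, so the eigenvalues are known. The minimal polynomial is
  m_A(x) = Π_λ (x − λ)^{k_λ}
where k_λ is the size of the *largest* Jordan block for λ (equivalently, the smallest k with (A − λI)^k v = 0 for every generalised eigenvector v of λ).

  λ = 6: largest Jordan block has size 2, contributing (x − 6)^2

So m_A(x) = (x - 6)^2 = x^2 - 12*x + 36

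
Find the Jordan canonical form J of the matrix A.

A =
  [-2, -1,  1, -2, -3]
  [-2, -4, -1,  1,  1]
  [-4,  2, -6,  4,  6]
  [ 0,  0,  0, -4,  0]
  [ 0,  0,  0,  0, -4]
J_3(-4) ⊕ J_1(-4) ⊕ J_1(-4)

The characteristic polynomial is
  det(x·I − A) = x^5 + 20*x^4 + 160*x^3 + 640*x^2 + 1280*x + 1024 = (x + 4)^5

Eigenvalues and multiplicities (the geometric multiplicity of λ is n − rank(A − λI), which equals the number of Jordan blocks for λ):
  λ = -4: algebraic multiplicity = 5, geometric multiplicity = 3

Determining the block sizes for each eigenvalue:
  λ = -4: with am = 5 and gm = 3, the partition is not yet determined (e.g. several partitions of 5 into 3 parts exist). Let N = A − (-4)·I. Computing rank(N^1) = 2, rank(N^2) = 1, rank(N^3) = 0; the number of blocks of size ≥ j is rank(N^{j−1}) − rank(N^j), giving [3, 1, 1]. So we have 1 block(s) of size 3, 2 block(s) of size 1 → block sizes [3, 1, 1]

Assembling the blocks gives a Jordan form
J =
  [-4,  1,  0,  0,  0]
  [ 0, -4,  1,  0,  0]
  [ 0,  0, -4,  0,  0]
  [ 0,  0,  0, -4,  0]
  [ 0,  0,  0,  0, -4]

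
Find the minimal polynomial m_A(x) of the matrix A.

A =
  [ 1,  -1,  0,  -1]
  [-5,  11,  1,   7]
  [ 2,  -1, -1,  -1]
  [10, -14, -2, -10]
x^4 - x^3 - 9*x^2 - 11*x - 4

The characteristic polynomial is χ_A(x) = (x - 4)*(x + 1)^3, so the eigenvalues are known. The minimal polynomial is
  m_A(x) = Π_λ (x − λ)^{k_λ}
where k_λ is the size of the *largest* Jordan block for λ (equivalently, the smallest k with (A − λI)^k v = 0 for every generalised eigenvector v of λ).

  λ = -1: largest Jordan block has size 3, contributing (x + 1)^3
  λ = 4: largest Jordan block has size 1, contributing (x − 4)

So m_A(x) = (x - 4)*(x + 1)^3 = x^4 - x^3 - 9*x^2 - 11*x - 4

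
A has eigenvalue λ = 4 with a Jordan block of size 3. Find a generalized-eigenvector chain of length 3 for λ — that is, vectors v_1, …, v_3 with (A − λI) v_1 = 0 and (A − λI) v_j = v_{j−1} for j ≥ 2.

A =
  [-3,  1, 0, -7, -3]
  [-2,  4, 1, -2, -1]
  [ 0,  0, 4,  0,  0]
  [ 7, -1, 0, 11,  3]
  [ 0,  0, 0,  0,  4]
A Jordan chain for λ = 4 of length 3:
v_1 = (-2, 0, 0, 2, 0)ᵀ
v_2 = (-7, -2, 0, 7, 0)ᵀ
v_3 = (1, 0, 0, 0, 0)ᵀ

Let N = A − (4)·I. We want v_3 with N^3 v_3 = 0 but N^2 v_3 ≠ 0; then v_{j-1} := N · v_j for j = 3, …, 2.

Pick v_3 = (1, 0, 0, 0, 0)ᵀ.
Then v_2 = N · v_3 = (-7, -2, 0, 7, 0)ᵀ.
Then v_1 = N · v_2 = (-2, 0, 0, 2, 0)ᵀ.

Sanity check: (A − (4)·I) v_1 = (0, 0, 0, 0, 0)ᵀ = 0. ✓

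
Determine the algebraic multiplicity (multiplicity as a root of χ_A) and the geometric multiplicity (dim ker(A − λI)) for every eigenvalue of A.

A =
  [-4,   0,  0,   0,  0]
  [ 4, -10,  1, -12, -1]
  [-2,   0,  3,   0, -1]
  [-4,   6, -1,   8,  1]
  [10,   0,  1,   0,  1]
λ = -4: alg = 2, geom = 2; λ = 2: alg = 3, geom = 2

Step 1 — factor the characteristic polynomial to read off the algebraic multiplicities:
  χ_A(x) = (x - 2)^3*(x + 4)^2

Step 2 — compute geometric multiplicities via the rank-nullity identity g(λ) = n − rank(A − λI):
  rank(A − (-4)·I) = 3, so dim ker(A − (-4)·I) = n − 3 = 2
  rank(A − (2)·I) = 3, so dim ker(A − (2)·I) = n − 3 = 2

Summary:
  λ = -4: algebraic multiplicity = 2, geometric multiplicity = 2
  λ = 2: algebraic multiplicity = 3, geometric multiplicity = 2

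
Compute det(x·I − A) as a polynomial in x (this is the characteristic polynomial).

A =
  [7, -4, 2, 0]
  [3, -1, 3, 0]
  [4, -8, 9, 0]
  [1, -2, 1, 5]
x^4 - 20*x^3 + 150*x^2 - 500*x + 625

Expanding det(x·I − A) (e.g. by cofactor expansion or by noting that A is similar to its Jordan form J, which has the same characteristic polynomial as A) gives
  χ_A(x) = x^4 - 20*x^3 + 150*x^2 - 500*x + 625
which factors as (x - 5)^4. The eigenvalues (with algebraic multiplicities) are λ = 5 with multiplicity 4.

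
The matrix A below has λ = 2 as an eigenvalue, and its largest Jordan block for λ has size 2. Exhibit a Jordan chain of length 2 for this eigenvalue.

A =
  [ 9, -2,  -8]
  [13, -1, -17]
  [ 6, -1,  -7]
A Jordan chain for λ = 2 of length 2:
v_1 = (-2, -3, -1)ᵀ
v_2 = (0, 1, 0)ᵀ

Let N = A − (2)·I. We want v_2 with N^2 v_2 = 0 but N^1 v_2 ≠ 0; then v_{j-1} := N · v_j for j = 2, …, 2.

Pick v_2 = (0, 1, 0)ᵀ.
Then v_1 = N · v_2 = (-2, -3, -1)ᵀ.

Sanity check: (A − (2)·I) v_1 = (0, 0, 0)ᵀ = 0. ✓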